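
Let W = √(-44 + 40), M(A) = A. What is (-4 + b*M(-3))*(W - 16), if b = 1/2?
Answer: 88 - 11*I ≈ 88.0 - 11.0*I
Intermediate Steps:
b = ½ ≈ 0.50000
W = 2*I (W = √(-4) = 2*I ≈ 2.0*I)
(-4 + b*M(-3))*(W - 16) = (-4 + (½)*(-3))*(2*I - 16) = (-4 - 3/2)*(-16 + 2*I) = -11*(-16 + 2*I)/2 = 88 - 11*I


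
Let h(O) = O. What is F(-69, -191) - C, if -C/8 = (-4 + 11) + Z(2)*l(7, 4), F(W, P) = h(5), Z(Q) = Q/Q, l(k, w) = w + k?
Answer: 149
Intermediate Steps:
l(k, w) = k + w
Z(Q) = 1
F(W, P) = 5
C = -144 (C = -8*((-4 + 11) + 1*(7 + 4)) = -8*(7 + 1*11) = -8*(7 + 11) = -8*18 = -144)
F(-69, -191) - C = 5 - 1*(-144) = 5 + 144 = 149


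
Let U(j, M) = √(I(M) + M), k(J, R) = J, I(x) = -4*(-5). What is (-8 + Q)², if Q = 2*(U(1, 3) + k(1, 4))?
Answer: 128 - 24*√23 ≈ 12.900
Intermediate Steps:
I(x) = 20
U(j, M) = √(20 + M)
Q = 2 + 2*√23 (Q = 2*(√(20 + 3) + 1) = 2*(√23 + 1) = 2*(1 + √23) = 2 + 2*√23 ≈ 11.592)
(-8 + Q)² = (-8 + (2 + 2*√23))² = (-6 + 2*√23)²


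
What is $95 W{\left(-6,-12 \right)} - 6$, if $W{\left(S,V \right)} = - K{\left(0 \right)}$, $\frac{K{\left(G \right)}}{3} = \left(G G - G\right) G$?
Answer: $-6$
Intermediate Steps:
$K{\left(G \right)} = 3 G \left(G^{2} - G\right)$ ($K{\left(G \right)} = 3 \left(G G - G\right) G = 3 \left(G^{2} - G\right) G = 3 G \left(G^{2} - G\right)$)
$W{\left(S,V \right)} = 0$ ($W{\left(S,V \right)} = - 3 \cdot 0^{2} \left(-1 + 0\right) = - 3 \cdot 0 \left(-1\right) = \left(-1\right) 0 = 0$)
$95 W{\left(-6,-12 \right)} - 6 = 95 \cdot 0 - 6 = 0 - 6 = -6$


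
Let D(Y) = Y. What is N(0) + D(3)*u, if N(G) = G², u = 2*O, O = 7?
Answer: 42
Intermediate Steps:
u = 14 (u = 2*7 = 14)
N(0) + D(3)*u = 0² + 3*14 = 0 + 42 = 42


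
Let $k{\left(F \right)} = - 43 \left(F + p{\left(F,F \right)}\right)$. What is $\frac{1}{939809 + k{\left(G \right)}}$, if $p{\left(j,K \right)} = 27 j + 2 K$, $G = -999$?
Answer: $\frac{1}{2228519} \approx 4.4873 \cdot 10^{-7}$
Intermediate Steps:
$p{\left(j,K \right)} = 2 K + 27 j$
$k{\left(F \right)} = - 1290 F$ ($k{\left(F \right)} = - 43 \left(F + \left(2 F + 27 F\right)\right) = - 43 \left(F + 29 F\right) = - 43 \cdot 30 F = - 1290 F$)
$\frac{1}{939809 + k{\left(G \right)}} = \frac{1}{939809 - -1288710} = \frac{1}{939809 + 1288710} = \frac{1}{2228519}$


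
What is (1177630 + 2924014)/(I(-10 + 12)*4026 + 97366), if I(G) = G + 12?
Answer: 2050822/76865 ≈ 26.681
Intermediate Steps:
I(G) = 12 + G
(1177630 + 2924014)/(I(-10 + 12)*4026 + 97366) = (1177630 + 2924014)/((12 + (-10 + 12))*4026 + 97366) = 4101644/((12 + 2)*4026 + 97366) = 4101644/(14*4026 + 97366) = 4101644/(56364 + 97366) = 4101644/153730 = 4101644*(1/153730) = 2050822/76865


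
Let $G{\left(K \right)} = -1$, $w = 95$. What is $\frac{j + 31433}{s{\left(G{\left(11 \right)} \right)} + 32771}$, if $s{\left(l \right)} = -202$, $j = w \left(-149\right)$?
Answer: $\frac{17278}{32569} \approx 0.5305$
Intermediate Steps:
$j = -14155$ ($j = 95 \left(-149\right) = -14155$)
$\frac{j + 31433}{s{\left(G{\left(11 \right)} \right)} + 32771} = \frac{-14155 + 31433}{-202 + 32771} = \frac{17278}{32569}$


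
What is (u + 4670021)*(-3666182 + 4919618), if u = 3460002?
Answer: 10190463509028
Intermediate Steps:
(u + 4670021)*(-3666182 + 4919618) = (3460002 + 4670021)*(-3666182 + 4919618) = 8130023*1253436 = 10190463509028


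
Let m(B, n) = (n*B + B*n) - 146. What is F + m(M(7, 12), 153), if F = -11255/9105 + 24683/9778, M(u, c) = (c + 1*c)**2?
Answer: 3135791456645/17805738 ≈ 1.7611e+5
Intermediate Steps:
M(u, c) = 4*c**2 (M(u, c) = (c + c)**2 = (2*c)**2 = 4*c**2)
m(B, n) = -146 + 2*B*n (m(B, n) = (B*n + B*n) - 146 = 2*B*n - 146 = -146 + 2*B*n)
F = 22937465/17805738 (F = -11255*1/9105 + 24683*(1/9778) = -2251/1821 + 24683/9778 = 22937465/17805738 ≈ 1.2882)
F + m(M(7, 12), 153) = 22937465/17805738 + (-146 + 2*(4*12**2)*153) = 22937465/17805738 + (-146 + 2*(4*144)*153) = 22937465/17805738 + (-146 + 2*576*153) = 22937465/17805738 + (-146 + 176256) = 22937465/17805738 + 176110 = 3135791456645/17805738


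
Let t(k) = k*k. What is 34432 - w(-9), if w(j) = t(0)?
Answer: 34432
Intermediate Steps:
t(k) = k²
w(j) = 0 (w(j) = 0² = 0)
34432 - w(-9) = 34432 - 1*0 = 34432 + 0 = 34432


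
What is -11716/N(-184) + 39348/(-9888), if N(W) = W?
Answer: 1131331/18952 ≈ 59.695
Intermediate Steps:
-11716/N(-184) + 39348/(-9888) = -11716/(-184) + 39348/(-9888) = -11716*(-1/184) + 39348*(-1/9888) = 2929/46 - 3279/824 = 1131331/18952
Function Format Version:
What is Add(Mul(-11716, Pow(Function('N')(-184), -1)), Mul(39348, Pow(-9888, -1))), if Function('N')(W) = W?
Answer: Rational(1131331, 18952) ≈ 59.695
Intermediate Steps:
Add(Mul(-11716, Pow(Function('N')(-184), -1)), Mul(39348, Pow(-9888, -1))) = Add(Mul(-11716, Pow(-184, -1)), Mul(39348, Pow(-9888, -1))) = Add(Mul(-11716, Rational(-1, 184)), Mul(39348, Rational(-1, 9888))) = Add(Rational(2929, 46), Rational(-3279, 824)) = Rational(1131331, 18952)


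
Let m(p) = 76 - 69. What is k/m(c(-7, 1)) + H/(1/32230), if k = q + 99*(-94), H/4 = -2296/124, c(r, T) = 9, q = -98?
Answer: -518292084/217 ≈ -2.3884e+6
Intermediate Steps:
H = -2296/31 (H = 4*(-2296/124) = 4*(-82*7/31) = 4*(-574/31) = -2296/31 ≈ -74.064)
m(p) = 7
k = -9404 (k = -98 + 99*(-94) = -98 - 9306 = -9404)
k/m(c(-7, 1)) + H/(1/32230) = -9404/7 - 2296/(31*(1/32230)) = -9404*⅐ - 2296/(31*1/32230) = -9404/7 - 2296/31*32230 = -9404/7 - 74000080/31 = -518292084/217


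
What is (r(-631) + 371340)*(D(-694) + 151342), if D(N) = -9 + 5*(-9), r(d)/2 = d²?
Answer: 176653248656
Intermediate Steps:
r(d) = 2*d²
D(N) = -54 (D(N) = -9 - 45 = -54)
(r(-631) + 371340)*(D(-694) + 151342) = (2*(-631)² + 371340)*(-54 + 151342) = (2*398161 + 371340)*151288 = (796322 + 371340)*151288 = 1167662*151288 = 176653248656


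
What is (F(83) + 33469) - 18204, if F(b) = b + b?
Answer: 15431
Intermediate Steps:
F(b) = 2*b
(F(83) + 33469) - 18204 = (2*83 + 33469) - 18204 = (166 + 33469) - 18204 = 33635 - 18204 = 15431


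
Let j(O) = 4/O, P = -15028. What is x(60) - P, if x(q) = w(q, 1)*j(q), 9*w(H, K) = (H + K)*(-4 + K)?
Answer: 676199/45 ≈ 15027.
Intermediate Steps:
w(H, K) = (-4 + K)*(H + K)/9 (w(H, K) = ((H + K)*(-4 + K))/9 = ((-4 + K)*(H + K))/9 = (-4 + K)*(H + K)/9)
x(q) = 4*(-1/3 - q/3)/q (x(q) = (-4*q/9 - 4/9*1 + (1/9)*1**2 + (1/9)*q*1)*(4/q) = (-4*q/9 - 4/9 + (1/9)*1 + q/9)*(4/q) = (-4*q/9 - 4/9 + 1/9 + q/9)*(4/q) = (-1/3 - q/3)*(4/q) = 4*(-1/3 - q/3)/q)
x(60) - P = (4/3)*(-1 - 1*60)/60 - 1*(-15028) = (4/3)*(1/60)*(-1 - 60) + 15028 = (4/3)*(1/60)*(-61) + 15028 = -61/45 + 15028 = 676199/45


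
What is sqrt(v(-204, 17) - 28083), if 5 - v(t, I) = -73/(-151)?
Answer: I*sqrt(640217501)/151 ≈ 167.57*I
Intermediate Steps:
v(t, I) = 682/151 (v(t, I) = 5 - (-73)/(-151) = 5 - (-73)*(-1)/151 = 5 - 1*73/151 = 5 - 73/151 = 682/151)
sqrt(v(-204, 17) - 28083) = sqrt(682/151 - 28083) = sqrt(-4239851/151) = I*sqrt(640217501)/151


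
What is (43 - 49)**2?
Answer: 36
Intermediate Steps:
(43 - 49)**2 = (-6)**2 = 36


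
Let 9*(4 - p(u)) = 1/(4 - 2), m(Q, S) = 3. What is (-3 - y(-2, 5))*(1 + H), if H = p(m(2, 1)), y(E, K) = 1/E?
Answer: -445/36 ≈ -12.361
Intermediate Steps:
p(u) = 71/18 (p(u) = 4 - 1/(9*(4 - 2)) = 4 - 1/9/2 = 4 - 1/9*1/2 = 4 - 1/18 = 71/18)
H = 71/18 ≈ 3.9444
(-3 - y(-2, 5))*(1 + H) = (-3 - 1/(-2))*(1 + 71/18) = (-3 - 1*(-1/2))*(89/18) = (-3 + 1/2)*(89/18) = -5/2*89/18 = -445/36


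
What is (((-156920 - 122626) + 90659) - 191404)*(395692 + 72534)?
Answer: -178062133766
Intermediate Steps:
(((-156920 - 122626) + 90659) - 191404)*(395692 + 72534) = ((-279546 + 90659) - 191404)*468226 = (-188887 - 191404)*468226 = -380291*468226 = -178062133766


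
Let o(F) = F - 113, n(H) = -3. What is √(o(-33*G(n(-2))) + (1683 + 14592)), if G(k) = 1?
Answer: 127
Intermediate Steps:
o(F) = -113 + F
√(o(-33*G(n(-2))) + (1683 + 14592)) = √((-113 - 33*1) + (1683 + 14592)) = √((-113 - 33) + 16275) = √(-146 + 16275) = √16129 = 127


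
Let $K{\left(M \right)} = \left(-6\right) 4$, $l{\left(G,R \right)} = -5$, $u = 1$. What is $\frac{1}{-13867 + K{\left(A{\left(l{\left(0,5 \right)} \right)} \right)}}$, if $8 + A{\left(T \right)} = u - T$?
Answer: $- \frac{1}{13891} \approx -7.1989 \cdot 10^{-5}$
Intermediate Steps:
$A{\left(T \right)} = -7 - T$ ($A{\left(T \right)} = -8 - \left(-1 + T\right) = -7 - T$)
$K{\left(M \right)} = -24$
$\frac{1}{-13867 + K{\left(A{\left(l{\left(0,5 \right)} \right)} \right)}} = \frac{1}{-13867 - 24} = \frac{1}{-13891} = - \frac{1}{13891}$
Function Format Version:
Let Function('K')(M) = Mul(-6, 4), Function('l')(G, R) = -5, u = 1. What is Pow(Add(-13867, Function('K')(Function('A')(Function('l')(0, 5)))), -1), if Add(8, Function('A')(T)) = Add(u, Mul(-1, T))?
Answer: Rational(-1, 13891) ≈ -7.1989e-5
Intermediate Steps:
Function('A')(T) = Add(-7, Mul(-1, T)) (Function('A')(T) = Add(-8, Add(1, Mul(-1, T))) = Add(-7, Mul(-1, T)))
Function('K')(M) = -24
Pow(Add(-13867, Function('K')(Function('A')(Function('l')(0, 5)))), -1) = Pow(Add(-13867, -24), -1) = Pow(-13891, -1) = Rational(-1, 13891)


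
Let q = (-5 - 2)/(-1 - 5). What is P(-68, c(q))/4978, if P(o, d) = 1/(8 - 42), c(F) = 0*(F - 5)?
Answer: -1/169252 ≈ -5.9083e-6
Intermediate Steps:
q = 7/6 (q = -7/(-6) = -7*(-⅙) = 7/6 ≈ 1.1667)
c(F) = 0 (c(F) = 0*(-5 + F) = 0)
P(o, d) = -1/34 (P(o, d) = 1/(-34) = -1/34)
P(-68, c(q))/4978 = -1/34/4978 = -1/34*1/4978 = -1/169252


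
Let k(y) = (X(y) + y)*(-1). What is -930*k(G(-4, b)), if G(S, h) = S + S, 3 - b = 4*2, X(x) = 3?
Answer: -4650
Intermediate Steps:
b = -5 (b = 3 - 4*2 = 3 - 1*8 = 3 - 8 = -5)
G(S, h) = 2*S
k(y) = -3 - y (k(y) = (3 + y)*(-1) = -3 - y)
-930*k(G(-4, b)) = -930*(-3 - 2*(-4)) = -930*(-3 - 1*(-8)) = -930*(-3 + 8) = -930*5 = -4650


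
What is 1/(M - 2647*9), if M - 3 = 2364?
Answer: -1/21456 ≈ -4.6607e-5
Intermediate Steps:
M = 2367 (M = 3 + 2364 = 2367)
1/(M - 2647*9) = 1/(2367 - 2647*9) = 1/(2367 - 23823) = 1/(-21456) = -1/21456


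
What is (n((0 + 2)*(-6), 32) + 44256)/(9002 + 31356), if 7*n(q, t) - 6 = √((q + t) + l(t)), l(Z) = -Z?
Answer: 154899/141253 + I*√3/141253 ≈ 1.0966 + 1.2262e-5*I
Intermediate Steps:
n(q, t) = 6/7 + √q/7 (n(q, t) = 6/7 + √((q + t) - t)/7 = 6/7 + √q/7)
(n((0 + 2)*(-6), 32) + 44256)/(9002 + 31356) = ((6/7 + √((0 + 2)*(-6))/7) + 44256)/(9002 + 31356) = ((6/7 + √(2*(-6))/7) + 44256)/40358 = ((6/7 + √(-12)/7) + 44256)*(1/40358) = ((6/7 + (2*I*√3)/7) + 44256)*(1/40358) = ((6/7 + 2*I*√3/7) + 44256)*(1/40358) = (309798/7 + 2*I*√3/7)*(1/40358) = 154899/141253 + I*√3/141253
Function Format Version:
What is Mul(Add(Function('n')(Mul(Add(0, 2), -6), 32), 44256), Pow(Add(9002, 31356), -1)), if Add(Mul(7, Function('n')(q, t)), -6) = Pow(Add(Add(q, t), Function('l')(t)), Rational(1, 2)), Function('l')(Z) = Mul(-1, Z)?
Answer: Add(Rational(154899, 141253), Mul(Rational(1, 141253), I, Pow(3, Rational(1, 2)))) ≈ Add(1.0966, Mul(1.2262e-5, I))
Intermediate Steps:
Function('n')(q, t) = Add(Rational(6, 7), Mul(Rational(1, 7), Pow(q, Rational(1, 2)))) (Function('n')(q, t) = Add(Rational(6, 7), Mul(Rational(1, 7), Pow(Add(Add(q, t), Mul(-1, t)), Rational(1, 2)))) = Add(Rational(6, 7), Mul(Rational(1, 7), Pow(q, Rational(1, 2)))))
Mul(Add(Function('n')(Mul(Add(0, 2), -6), 32), 44256), Pow(Add(9002, 31356), -1)) = Mul(Add(Add(Rational(6, 7), Mul(Rational(1, 7), Pow(Mul(Add(0, 2), -6), Rational(1, 2)))), 44256), Pow(Add(9002, 31356), -1)) = Mul(Add(Add(Rational(6, 7), Mul(Rational(1, 7), Pow(Mul(2, -6), Rational(1, 2)))), 44256), Pow(40358, -1)) = Mul(Add(Add(Rational(6, 7), Mul(Rational(1, 7), Pow(-12, Rational(1, 2)))), 44256), Rational(1, 40358)) = Mul(Add(Add(Rational(6, 7), Mul(Rational(1, 7), Mul(2, I, Pow(3, Rational(1, 2))))), 44256), Rational(1, 40358)) = Mul(Add(Add(Rational(6, 7), Mul(Rational(2, 7), I, Pow(3, Rational(1, 2)))), 44256), Rational(1, 40358)) = Mul(Add(Rational(309798, 7), Mul(Rational(2, 7), I, Pow(3, Rational(1, 2)))), Rational(1, 40358)) = Add(Rational(154899, 141253), Mul(Rational(1, 141253), I, Pow(3, Rational(1, 2))))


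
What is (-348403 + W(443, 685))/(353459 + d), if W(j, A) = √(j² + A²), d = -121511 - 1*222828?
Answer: -18337/480 + √665474/9120 ≈ -38.113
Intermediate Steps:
d = -344339 (d = -121511 - 222828 = -344339)
W(j, A) = √(A² + j²)
(-348403 + W(443, 685))/(353459 + d) = (-348403 + √(685² + 443²))/(353459 - 344339) = (-348403 + √(469225 + 196249))/9120 = (-348403 + √665474)*(1/9120) = -18337/480 + √665474/9120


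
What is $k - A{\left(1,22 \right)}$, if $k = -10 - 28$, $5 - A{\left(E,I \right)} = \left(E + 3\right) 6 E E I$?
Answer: $485$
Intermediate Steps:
$A{\left(E,I \right)} = 5 - 6 I E^{2} \left(3 + E\right)$ ($A{\left(E,I \right)} = 5 - \left(E + 3\right) 6 E E I = 5 - \left(3 + E\right) 6 E^{2} I = 5 - \left(3 + E\right) 6 I E^{2} = 5 - 6 I E^{2} \left(3 + E\right)$)
$k = -38$ ($k = -10 - 28 = -38$)
$k - A{\left(1,22 \right)} = -38 - \left(5 - 396 \cdot 1^{2} - 132 \cdot 1^{3}\right) = -38 - \left(5 - 396 \cdot 1 - 132 \cdot 1\right) = -38 - \left(5 - 396 - 132\right) = -38 - -523 = -38 + 523 = 485$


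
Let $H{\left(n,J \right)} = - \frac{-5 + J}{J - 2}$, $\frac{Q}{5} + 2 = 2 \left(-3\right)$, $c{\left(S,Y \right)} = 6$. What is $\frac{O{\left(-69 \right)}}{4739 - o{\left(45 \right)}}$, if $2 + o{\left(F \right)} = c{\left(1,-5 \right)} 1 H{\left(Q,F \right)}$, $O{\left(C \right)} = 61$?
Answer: $\frac{2623}{204103} \approx 0.012851$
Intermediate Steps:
$Q = -40$ ($Q = -10 + 5 \cdot 2 \left(-3\right) = -10 + 5 \left(-6\right) = -10 - 30 = -40$)
$H{\left(n,J \right)} = - \frac{-5 + J}{-2 + J}$
$o{\left(F \right)} = -2 + \frac{6 \left(5 - F\right)}{-2 + F}$ ($o{\left(F \right)} = -2 + 6 \cdot 1 \frac{5 - F}{-2 + F} = -2 + 6 \frac{5 - F}{-2 + F} = -2 + \frac{6 \left(5 - F\right)}{-2 + F}$)
$\frac{O{\left(-69 \right)}}{4739 - o{\left(45 \right)}} = \frac{61}{4739 - \frac{2 \left(17 - 180\right)}{-2 + 45}} = \frac{61}{4739 - \frac{2 \left(17 - 180\right)}{43}} = \frac{61}{4739 - 2 \cdot \frac{1}{43} \left(-163\right)} = \frac{61}{4739 - - \frac{326}{43}} = \frac{61}{4739 + \frac{326}{43}} = \frac{61}{\frac{204103}{43}} = 61 \cdot \frac{43}{204103} = \frac{2623}{204103}$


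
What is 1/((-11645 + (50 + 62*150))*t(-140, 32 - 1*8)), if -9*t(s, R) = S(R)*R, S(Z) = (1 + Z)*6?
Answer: 1/918000 ≈ 1.0893e-6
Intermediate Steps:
S(Z) = 6 + 6*Z
t(s, R) = -R*(6 + 6*R)/9 (t(s, R) = -(6 + 6*R)*R/9 = -R*(6 + 6*R)/9)
1/((-11645 + (50 + 62*150))*t(-140, 32 - 1*8)) = 1/((-11645 + (50 + 62*150))*((-2*(32 - 1*8)*(1 + (32 - 1*8))/3))) = 1/((-11645 + (50 + 9300))*((-2*(32 - 8)*(1 + (32 - 8))/3))) = 1/((-11645 + 9350)*((-⅔*24*(1 + 24)))) = 1/((-2295)*((-⅔*24*25))) = -1/2295/(-400) = -1/2295*(-1/400) = 1/918000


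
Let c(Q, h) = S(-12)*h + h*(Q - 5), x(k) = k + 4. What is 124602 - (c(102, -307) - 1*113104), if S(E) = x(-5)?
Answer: 267178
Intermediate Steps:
x(k) = 4 + k
S(E) = -1 (S(E) = 4 - 5 = -1)
c(Q, h) = -h + h*(-5 + Q) (c(Q, h) = -h + h*(Q - 5) = -h + h*(-5 + Q))
124602 - (c(102, -307) - 1*113104) = 124602 - (-307*(-6 + 102) - 1*113104) = 124602 - (-307*96 - 113104) = 124602 - (-29472 - 113104) = 124602 - 1*(-142576) = 124602 + 142576 = 267178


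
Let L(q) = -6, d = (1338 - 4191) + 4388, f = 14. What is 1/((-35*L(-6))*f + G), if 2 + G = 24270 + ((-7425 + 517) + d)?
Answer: 1/21835 ≈ 4.5798e-5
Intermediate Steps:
d = 1535 (d = -2853 + 4388 = 1535)
G = 18895 (G = -2 + (24270 + ((-7425 + 517) + 1535)) = -2 + (24270 + (-6908 + 1535)) = -2 + (24270 - 5373) = -2 + 18897 = 18895)
1/((-35*L(-6))*f + G) = 1/(-35*(-6)*14 + 18895) = 1/(210*14 + 18895) = 1/(2940 + 18895) = 1/21835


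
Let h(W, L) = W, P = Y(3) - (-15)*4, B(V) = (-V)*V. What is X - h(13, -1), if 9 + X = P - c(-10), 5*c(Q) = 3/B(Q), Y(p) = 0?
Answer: 19003/500 ≈ 38.006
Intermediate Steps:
B(V) = -V**2
c(Q) = -3/(5*Q**2) (c(Q) = (3/((-Q**2)))/5 = (3*(-1/Q**2))/5 = (-3/Q**2)/5 = -3/(5*Q**2))
P = 60 (P = 0 - (-15)*4 = 0 - 1*(-60) = 0 + 60 = 60)
X = 25503/500 (X = -9 + (60 - (-3)/(5*(-10)**2)) = -9 + (60 - (-3)/(5*100)) = -9 + (60 - 1*(-3/500)) = -9 + (60 + 3/500) = -9 + 30003/500 = 25503/500 ≈ 51.006)
X - h(13, -1) = 25503/500 - 1*13 = 25503/500 - 13 = 19003/500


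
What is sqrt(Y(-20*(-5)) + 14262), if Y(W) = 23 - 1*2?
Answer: 69*sqrt(3) ≈ 119.51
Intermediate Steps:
Y(W) = 21 (Y(W) = 23 - 2 = 21)
sqrt(Y(-20*(-5)) + 14262) = sqrt(21 + 14262) = sqrt(14283) = 69*sqrt(3)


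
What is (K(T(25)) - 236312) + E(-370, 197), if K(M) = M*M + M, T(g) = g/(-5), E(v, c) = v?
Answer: -236662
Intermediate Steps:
T(g) = -g/5 (T(g) = g*(-⅕) = -g/5)
K(M) = M + M² (K(M) = M² + M = M + M²)
(K(T(25)) - 236312) + E(-370, 197) = ((-⅕*25)*(1 - ⅕*25) - 236312) - 370 = (-5*(1 - 5) - 236312) - 370 = (-5*(-4) - 236312) - 370 = (20 - 236312) - 370 = -236292 - 370 = -236662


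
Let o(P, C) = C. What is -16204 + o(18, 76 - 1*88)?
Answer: -16216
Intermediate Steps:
-16204 + o(18, 76 - 1*88) = -16204 + (76 - 1*88) = -16204 + (76 - 88) = -16204 - 12 = -16216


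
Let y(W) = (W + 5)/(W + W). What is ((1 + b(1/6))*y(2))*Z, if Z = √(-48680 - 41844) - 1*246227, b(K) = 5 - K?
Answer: -60325615/24 + 245*I*√22631/12 ≈ -2.5136e+6 + 3071.4*I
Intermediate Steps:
y(W) = (5 + W)/(2*W) (y(W) = (5 + W)/((2*W)) = (5 + W)*(1/(2*W)) = (5 + W)/(2*W))
Z = -246227 + 2*I*√22631 (Z = √(-90524) - 246227 = 2*I*√22631 - 246227 = -246227 + 2*I*√22631 ≈ -2.4623e+5 + 300.87*I)
((1 + b(1/6))*y(2))*Z = ((1 + (5 - 1/6))*((½)*(5 + 2)/2))*(-246227 + 2*I*√22631) = ((1 + (5 - 1/6))*((½)*(½)*7))*(-246227 + 2*I*√22631) = ((1 + (5 - 1*⅙))*(7/4))*(-246227 + 2*I*√22631) = ((1 + (5 - ⅙))*(7/4))*(-246227 + 2*I*√22631) = ((1 + 29/6)*(7/4))*(-246227 + 2*I*√22631) = ((35/6)*(7/4))*(-246227 + 2*I*√22631) = 245*(-246227 + 2*I*√22631)/24 = -60325615/24 + 245*I*√22631/12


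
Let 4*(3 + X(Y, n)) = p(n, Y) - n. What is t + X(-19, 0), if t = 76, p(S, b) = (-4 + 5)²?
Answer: 293/4 ≈ 73.250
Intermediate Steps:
p(S, b) = 1 (p(S, b) = 1² = 1)
X(Y, n) = -11/4 - n/4 (X(Y, n) = -3 + (1 - n)/4 = -3 + (¼ - n/4) = -11/4 - n/4)
t + X(-19, 0) = 76 + (-11/4 - ¼*0) = 76 + (-11/4 + 0) = 76 - 11/4 = 293/4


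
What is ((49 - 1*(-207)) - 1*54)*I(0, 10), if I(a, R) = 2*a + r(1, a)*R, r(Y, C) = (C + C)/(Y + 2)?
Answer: 0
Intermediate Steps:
r(Y, C) = 2*C/(2 + Y) (r(Y, C) = (2*C)/(2 + Y) = 2*C/(2 + Y))
I(a, R) = 2*a + 2*R*a/3 (I(a, R) = 2*a + (2*a/(2 + 1))*R = 2*a + (2*a/3)*R = 2*a + 2*R*a/3)
((49 - 1*(-207)) - 1*54)*I(0, 10) = ((49 - 1*(-207)) - 1*54)*((⅔)*0*(3 + 10)) = ((49 + 207) - 54)*((⅔)*0*13) = (256 - 54)*0 = 202*0 = 0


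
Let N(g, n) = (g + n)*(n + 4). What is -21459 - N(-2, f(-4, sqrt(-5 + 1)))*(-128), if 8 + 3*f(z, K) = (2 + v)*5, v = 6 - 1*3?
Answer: -152299/9 ≈ -16922.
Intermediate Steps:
v = 3 (v = 6 - 3 = 3)
f(z, K) = 17/3 (f(z, K) = -8/3 + ((2 + 3)*5)/3 = -8/3 + (5*5)/3 = -8/3 + (1/3)*25 = -8/3 + 25/3 = 17/3)
N(g, n) = (4 + n)*(g + n) (N(g, n) = (g + n)*(4 + n) = (4 + n)*(g + n))
-21459 - N(-2, f(-4, sqrt(-5 + 1)))*(-128) = -21459 - ((17/3)**2 + 4*(-2) + 4*(17/3) - 2*17/3)*(-128) = -21459 - (289/9 - 8 + 68/3 - 34/3)*(-128) = -21459 - 319*(-128)/9 = -21459 - 1*(-40832/9) = -21459 + 40832/9 = -152299/9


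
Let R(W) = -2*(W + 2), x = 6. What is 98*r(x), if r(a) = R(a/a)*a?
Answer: -3528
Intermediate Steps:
R(W) = -4 - 2*W (R(W) = -2*(2 + W) = -4 - 2*W)
r(a) = -6*a (r(a) = (-4 - 2*a/a)*a = (-4 - 2*1)*a = (-4 - 2)*a = -6*a)
98*r(x) = 98*(-6*6) = 98*(-36) = -3528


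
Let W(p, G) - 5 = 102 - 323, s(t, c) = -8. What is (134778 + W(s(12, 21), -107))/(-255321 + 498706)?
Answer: 134562/243385 ≈ 0.55288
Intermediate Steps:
W(p, G) = -216 (W(p, G) = 5 + (102 - 323) = 5 - 221 = -216)
(134778 + W(s(12, 21), -107))/(-255321 + 498706) = (134778 - 216)/(-255321 + 498706) = 134562/243385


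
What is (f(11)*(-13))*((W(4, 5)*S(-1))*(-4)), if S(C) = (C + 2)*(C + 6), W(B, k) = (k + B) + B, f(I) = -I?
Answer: -37180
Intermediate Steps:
W(B, k) = k + 2*B (W(B, k) = (B + k) + B = k + 2*B)
S(C) = (2 + C)*(6 + C)
(f(11)*(-13))*((W(4, 5)*S(-1))*(-4)) = (-1*11*(-13))*(((5 + 2*4)*(12 + (-1)² + 8*(-1)))*(-4)) = (-11*(-13))*(((5 + 8)*(12 + 1 - 8))*(-4)) = 143*((13*5)*(-4)) = 143*(65*(-4)) = 143*(-260) = -37180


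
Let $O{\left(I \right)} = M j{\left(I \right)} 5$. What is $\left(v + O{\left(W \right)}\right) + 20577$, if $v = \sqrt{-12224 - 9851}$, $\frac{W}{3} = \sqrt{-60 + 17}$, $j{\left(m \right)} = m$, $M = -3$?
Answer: $20577 - 45 i \sqrt{43} + 5 i \sqrt{883} \approx 20577.0 - 146.51 i$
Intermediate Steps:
$W = 3 i \sqrt{43}$ ($W = 3 \sqrt{-60 + 17} = 3 \sqrt{-43} = 3 i \sqrt{43} \approx 19.672 i$)
$O{\left(I \right)} = - 15 I$ ($O{\left(I \right)} = - 3 I 5 = - 15 I$)
$v = 5 i \sqrt{883}$ ($v = \sqrt{-22075} = 5 i \sqrt{883} \approx 148.58 i$)
$\left(v + O{\left(W \right)}\right) + 20577 = \left(5 i \sqrt{883} - 15 \cdot 3 i \sqrt{43}\right) + 20577 = \left(5 i \sqrt{883} - 45 i \sqrt{43}\right) + 20577 = \left(- 45 i \sqrt{43} + 5 i \sqrt{883}\right) + 20577 = 20577 - 45 i \sqrt{43} + 5 i \sqrt{883}$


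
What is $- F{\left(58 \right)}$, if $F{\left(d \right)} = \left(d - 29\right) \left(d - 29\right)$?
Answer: $-841$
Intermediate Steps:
$F{\left(d \right)} = \left(-29 + d\right)^{2}$ ($F{\left(d \right)} = \left(-29 + d\right) \left(-29 + d\right) = \left(-29 + d\right)^{2}$)
$- F{\left(58 \right)} = - \left(-29 + 58\right)^{2} = - 29^{2} = \left(-1\right) 841 = -841$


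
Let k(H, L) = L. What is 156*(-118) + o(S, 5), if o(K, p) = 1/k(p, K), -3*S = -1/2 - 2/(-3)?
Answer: -18426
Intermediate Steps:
S = -1/18 (S = -(-1/2 - 2/(-3))/3 = -(-1*½ - 2*(-⅓))/3 = -(-½ + ⅔)/3 = -⅓*⅙ = -1/18 ≈ -0.055556)
o(K, p) = 1/K
156*(-118) + o(S, 5) = 156*(-118) + 1/(-1/18) = -18408 - 18 = -18426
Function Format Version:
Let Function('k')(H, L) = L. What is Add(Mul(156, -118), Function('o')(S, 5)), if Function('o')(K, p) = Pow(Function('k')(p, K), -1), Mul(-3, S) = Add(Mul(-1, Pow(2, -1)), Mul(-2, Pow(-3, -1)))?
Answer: -18426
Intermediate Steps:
S = Rational(-1, 18) (S = Mul(Rational(-1, 3), Add(Mul(-1, Pow(2, -1)), Mul(-2, Pow(-3, -1)))) = Mul(Rational(-1, 3), Add(Mul(-1, Rational(1, 2)), Mul(-2, Rational(-1, 3)))) = Mul(Rational(-1, 3), Add(Rational(-1, 2), Rational(2, 3))) = Mul(Rational(-1, 3), Rational(1, 6)) = Rational(-1, 18) ≈ -0.055556)
Function('o')(K, p) = Pow(K, -1)
Add(Mul(156, -118), Function('o')(S, 5)) = Add(Mul(156, -118), Pow(Rational(-1, 18), -1)) = Add(-18408, -18) = -18426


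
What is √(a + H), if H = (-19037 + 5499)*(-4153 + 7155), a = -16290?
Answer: I*√40657366 ≈ 6376.3*I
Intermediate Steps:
H = -40641076 (H = -13538*3002 = -40641076)
√(a + H) = √(-16290 - 40641076) = √(-40657366) = I*√40657366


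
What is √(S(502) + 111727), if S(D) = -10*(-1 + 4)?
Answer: √111697 ≈ 334.21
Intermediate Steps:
S(D) = -30 (S(D) = -10*3 = -30)
√(S(502) + 111727) = √(-30 + 111727) = √111697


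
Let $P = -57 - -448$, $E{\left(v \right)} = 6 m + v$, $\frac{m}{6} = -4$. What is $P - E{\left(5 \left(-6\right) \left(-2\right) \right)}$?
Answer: $475$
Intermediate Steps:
$m = -24$ ($m = 6 \left(-4\right) = -24$)
$E{\left(v \right)} = -144 + v$ ($E{\left(v \right)} = 6 \left(-24\right) + v = -144 + v$)
$P = 391$ ($P = -57 + 448 = 391$)
$P - E{\left(5 \left(-6\right) \left(-2\right) \right)} = 391 - \left(-144 + 5 \left(-6\right) \left(-2\right)\right) = 391 - \left(-144 - -60\right) = 391 - \left(-144 + 60\right) = 391 - -84 = 391 + 84 = 475$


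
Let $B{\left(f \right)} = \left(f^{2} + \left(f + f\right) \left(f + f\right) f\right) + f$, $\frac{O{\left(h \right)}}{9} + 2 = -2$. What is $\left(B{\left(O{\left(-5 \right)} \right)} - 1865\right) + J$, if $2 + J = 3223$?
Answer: $-184008$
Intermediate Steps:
$J = 3221$ ($J = -2 + 3223 = 3221$)
$O{\left(h \right)} = -36$ ($O{\left(h \right)} = -18 + 9 \left(-2\right) = -18 - 18 = -36$)
$B{\left(f \right)} = f + f^{2} + 4 f^{3}$ ($B{\left(f \right)} = \left(f^{2} + 2 f 2 f f\right) + f = \left(f^{2} + 4 f^{2} f\right) + f = \left(f^{2} + 4 f^{3}\right) + f = f + f^{2} + 4 f^{3}$)
$\left(B{\left(O{\left(-5 \right)} \right)} - 1865\right) + J = \left(- 36 \left(1 - 36 + 4 \left(-36\right)^{2}\right) - 1865\right) + 3221 = \left(- 36 \left(1 - 36 + 4 \cdot 1296\right) - 1865\right) + 3221 = \left(- 36 \left(1 - 36 + 5184\right) - 1865\right) + 3221 = \left(\left(-36\right) 5149 - 1865\right) + 3221 = \left(-185364 - 1865\right) + 3221 = -187229 + 3221 = -184008$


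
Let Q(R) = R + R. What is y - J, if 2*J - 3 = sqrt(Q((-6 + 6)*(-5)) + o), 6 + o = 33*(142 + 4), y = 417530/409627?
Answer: -393821/819254 - sqrt(1203) ≈ -35.165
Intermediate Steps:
y = 417530/409627 (y = 417530*(1/409627) = 417530/409627 ≈ 1.0193)
Q(R) = 2*R
o = 4812 (o = -6 + 33*(142 + 4) = -6 + 33*146 = -6 + 4818 = 4812)
J = 3/2 + sqrt(1203) (J = 3/2 + sqrt(2*((-6 + 6)*(-5)) + 4812)/2 = 3/2 + sqrt(2*(0*(-5)) + 4812)/2 = 3/2 + sqrt(2*0 + 4812)/2 = 3/2 + sqrt(0 + 4812)/2 = 3/2 + sqrt(4812)/2 = 3/2 + (2*sqrt(1203))/2 = 3/2 + sqrt(1203) ≈ 36.184)
y - J = 417530/409627 - (3/2 + sqrt(1203)) = 417530/409627 + (-3/2 - sqrt(1203)) = -393821/819254 - sqrt(1203)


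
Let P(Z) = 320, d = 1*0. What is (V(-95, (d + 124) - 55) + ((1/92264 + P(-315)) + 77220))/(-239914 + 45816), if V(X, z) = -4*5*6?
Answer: -7143078881/17908257872 ≈ -0.39887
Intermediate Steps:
d = 0
V(X, z) = -120 (V(X, z) = -20*6 = -120)
(V(-95, (d + 124) - 55) + ((1/92264 + P(-315)) + 77220))/(-239914 + 45816) = (-120 + ((1/92264 + 320) + 77220))/(-239914 + 45816) = (-120 + ((1/92264 + 320) + 77220))/(-194098) = (-120 + (29524481/92264 + 77220))*(-1/194098) = (-120 + 7154150561/92264)*(-1/194098) = (7143078881/92264)*(-1/194098) = -7143078881/17908257872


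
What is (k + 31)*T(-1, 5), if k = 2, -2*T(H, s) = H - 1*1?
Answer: 33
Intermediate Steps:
T(H, s) = ½ - H/2 (T(H, s) = -(H - 1*1)/2 = -(H - 1)/2 = -(-1 + H)/2 = ½ - H/2)
(k + 31)*T(-1, 5) = (2 + 31)*(½ - ½*(-1)) = 33*(½ + ½) = 33*1 = 33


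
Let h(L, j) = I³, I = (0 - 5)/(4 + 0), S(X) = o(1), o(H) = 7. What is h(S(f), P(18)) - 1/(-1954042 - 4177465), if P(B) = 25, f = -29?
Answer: -766438311/392416448 ≈ -1.9531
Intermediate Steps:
S(X) = 7
I = -5/4 ≈ -1.2500
h(L, j) = -125/64 (h(L, j) = (-5/4)³ = -125/64)
h(S(f), P(18)) - 1/(-1954042 - 4177465) = -125/64 - 1/(-1954042 - 4177465) = -125/64 - 1/(-6131507) = -125/64 - 1*(-1/6131507) = -125/64 + 1/6131507 = -766438311/392416448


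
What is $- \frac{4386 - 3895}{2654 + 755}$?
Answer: $- \frac{491}{3409} \approx -0.14403$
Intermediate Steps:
$- \frac{4386 - 3895}{2654 + 755} = - \frac{491}{3409}$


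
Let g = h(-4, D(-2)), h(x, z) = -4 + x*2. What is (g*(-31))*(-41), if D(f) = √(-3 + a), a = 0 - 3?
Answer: -15252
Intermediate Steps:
a = -3
D(f) = I*√6 (D(f) = √(-3 - 3) = √(-6) = I*√6)
h(x, z) = -4 + 2*x
g = -12 (g = -4 + 2*(-4) = -4 - 8 = -12)
(g*(-31))*(-41) = -12*(-31)*(-41) = 372*(-41) = -15252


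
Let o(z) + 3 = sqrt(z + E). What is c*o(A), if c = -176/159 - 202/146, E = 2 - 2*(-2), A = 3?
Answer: 0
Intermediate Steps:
E = 6 (E = 2 + 4 = 6)
o(z) = -3 + sqrt(6 + z) (o(z) = -3 + sqrt(z + 6) = -3 + sqrt(6 + z))
c = -28907/11607 (c = -176*1/159 - 202*1/146 = -176/159 - 101/73 = -28907/11607 ≈ -2.4905)
c*o(A) = -28907*(-3 + sqrt(6 + 3))/11607 = -28907*(-3 + sqrt(9))/11607 = -28907*(-3 + 3)/11607 = -28907/11607*0 = 0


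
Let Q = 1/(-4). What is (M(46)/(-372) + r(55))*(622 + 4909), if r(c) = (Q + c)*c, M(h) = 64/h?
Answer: 142501917413/8556 ≈ 1.6655e+7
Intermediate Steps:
Q = -¼ ≈ -0.25000
r(c) = c*(-¼ + c) (r(c) = (-¼ + c)*c = c*(-¼ + c))
(M(46)/(-372) + r(55))*(622 + 4909) = ((64/46)/(-372) + 55*(-¼ + 55))*(622 + 4909) = ((64*(1/46))*(-1/372) + 55*(219/4))*5531 = ((32/23)*(-1/372) + 12045/4)*5531 = (-8/2139 + 12045/4)*5531 = (25764223/8556)*5531 = 142501917413/8556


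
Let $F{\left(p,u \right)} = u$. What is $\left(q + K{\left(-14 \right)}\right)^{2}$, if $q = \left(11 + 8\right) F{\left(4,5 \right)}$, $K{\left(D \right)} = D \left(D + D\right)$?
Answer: $237169$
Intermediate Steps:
$K{\left(D \right)} = 2 D^{2}$ ($K{\left(D \right)} = D 2 D = 2 D^{2}$)
$q = 95$ ($q = \left(11 + 8\right) 5 = 19 \cdot 5 = 95$)
$\left(q + K{\left(-14 \right)}\right)^{2} = \left(95 + 2 \left(-14\right)^{2}\right)^{2} = \left(95 + 2 \cdot 196\right)^{2} = \left(95 + 392\right)^{2} = 487^{2} = 237169$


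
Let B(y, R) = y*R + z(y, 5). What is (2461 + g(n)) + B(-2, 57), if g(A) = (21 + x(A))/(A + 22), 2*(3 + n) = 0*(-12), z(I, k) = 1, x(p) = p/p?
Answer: 44634/19 ≈ 2349.2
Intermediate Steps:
x(p) = 1
B(y, R) = 1 + R*y (B(y, R) = y*R + 1 = R*y + 1 = 1 + R*y)
n = -3 (n = -3 + (0*(-12))/2 = -3 + (1/2)*0 = -3 + 0 = -3)
g(A) = 22/(22 + A) (g(A) = (21 + 1)/(A + 22) = 22/(22 + A))
(2461 + g(n)) + B(-2, 57) = (2461 + 22/(22 - 3)) + (1 + 57*(-2)) = (2461 + 22/19) + (1 - 114) = (2461 + 22*(1/19)) - 113 = (2461 + 22/19) - 113 = 46781/19 - 113 = 44634/19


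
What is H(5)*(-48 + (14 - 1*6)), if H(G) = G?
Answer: -200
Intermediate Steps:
H(5)*(-48 + (14 - 1*6)) = 5*(-48 + (14 - 1*6)) = 5*(-48 + (14 - 6)) = 5*(-48 + 8) = 5*(-40) = -200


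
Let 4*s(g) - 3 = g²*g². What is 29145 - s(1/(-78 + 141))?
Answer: 459108233624/15752961 ≈ 29144.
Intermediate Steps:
s(g) = ¾ + g⁴/4 (s(g) = ¾ + (g²*g²)/4 = ¾ + g⁴/4)
29145 - s(1/(-78 + 141)) = 29145 - (¾ + (1/(-78 + 141))⁴/4) = 29145 - (¾ + (1/63)⁴/4) = 29145 - (¾ + (¼)*(1/15752961)) = 29145 - (¾ + 1/63011844) = 29145 - 1*11814721/15752961 = 29145 - 11814721/15752961 = 459108233624/15752961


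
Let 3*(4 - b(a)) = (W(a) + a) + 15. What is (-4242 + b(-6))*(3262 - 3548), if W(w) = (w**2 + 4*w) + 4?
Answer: 3643354/3 ≈ 1.2145e+6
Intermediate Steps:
W(w) = 4 + w**2 + 4*w
b(a) = -7/3 - 5*a/3 - a**2/3 (b(a) = 4 - (((4 + a**2 + 4*a) + a) + 15)/3 = 4 - ((4 + a**2 + 5*a) + 15)/3 = 4 - (19 + a**2 + 5*a)/3 = 4 + (-19/3 - 5*a/3 - a**2/3) = -7/3 - 5*a/3 - a**2/3)
(-4242 + b(-6))*(3262 - 3548) = (-4242 + (-7/3 - 5/3*(-6) - 1/3*(-6)**2))*(3262 - 3548) = (-4242 + (-7/3 + 10 - 1/3*36))*(-286) = (-4242 + (-7/3 + 10 - 12))*(-286) = (-4242 - 13/3)*(-286) = -12739/3*(-286) = 3643354/3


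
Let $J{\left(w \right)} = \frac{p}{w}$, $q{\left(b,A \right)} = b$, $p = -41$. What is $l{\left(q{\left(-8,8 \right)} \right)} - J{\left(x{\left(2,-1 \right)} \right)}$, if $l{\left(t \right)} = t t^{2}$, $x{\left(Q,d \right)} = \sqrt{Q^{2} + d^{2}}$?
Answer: $-512 + \frac{41 \sqrt{5}}{5} \approx -493.66$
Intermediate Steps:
$l{\left(t \right)} = t^{3}$
$J{\left(w \right)} = - \frac{41}{w}$
$l{\left(q{\left(-8,8 \right)} \right)} - J{\left(x{\left(2,-1 \right)} \right)} = \left(-8\right)^{3} - - \frac{41}{\sqrt{2^{2} + \left(-1\right)^{2}}} = -512 - - \frac{41}{\sqrt{4 + 1}} = -512 - - \frac{41}{\sqrt{5}} = -512 - - 41 \frac{\sqrt{5}}{5} = -512 - - \frac{41 \sqrt{5}}{5} = -512 + \frac{41 \sqrt{5}}{5}$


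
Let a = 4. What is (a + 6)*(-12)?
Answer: -120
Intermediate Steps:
(a + 6)*(-12) = (4 + 6)*(-12) = 10*(-12) = -120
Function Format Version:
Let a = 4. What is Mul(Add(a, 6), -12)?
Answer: -120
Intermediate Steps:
Mul(Add(a, 6), -12) = Mul(Add(4, 6), -12) = Mul(10, -12) = -120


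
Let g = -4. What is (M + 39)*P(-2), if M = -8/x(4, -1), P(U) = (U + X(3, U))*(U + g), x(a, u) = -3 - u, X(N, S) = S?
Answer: 1032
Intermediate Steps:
P(U) = 2*U*(-4 + U) (P(U) = (U + U)*(U - 4) = (2*U)*(-4 + U) = 2*U*(-4 + U))
M = 4 (M = -8/(-3 - 1*(-1)) = -8/(-3 + 1) = -8/(-2) = -8*(-1/2) = 4)
(M + 39)*P(-2) = (4 + 39)*(2*(-2)*(-4 - 2)) = 43*(2*(-2)*(-6)) = 43*24 = 1032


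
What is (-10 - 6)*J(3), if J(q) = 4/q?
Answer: -64/3 ≈ -21.333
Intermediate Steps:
(-10 - 6)*J(3) = (-10 - 6)*(4/3) = -64/3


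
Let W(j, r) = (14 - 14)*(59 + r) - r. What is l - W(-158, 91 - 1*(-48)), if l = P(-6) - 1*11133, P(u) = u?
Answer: -11000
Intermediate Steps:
l = -11139 (l = -6 - 1*11133 = -6 - 11133 = -11139)
W(j, r) = -r (W(j, r) = 0*(59 + r) - r = 0 - r = -r)
l - W(-158, 91 - 1*(-48)) = -11139 - (-1)*(91 - 1*(-48)) = -11139 - (-1)*(91 + 48) = -11139 - (-1)*139 = -11139 - 1*(-139) = -11139 + 139 = -11000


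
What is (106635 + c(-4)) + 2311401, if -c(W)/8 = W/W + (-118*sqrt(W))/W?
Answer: 2418028 - 472*I ≈ 2.418e+6 - 472.0*I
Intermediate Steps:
c(W) = -8 + 944/sqrt(W) (c(W) = -8*(W/W + (-118*sqrt(W))/W) = -8*(1 - 118/sqrt(W)) = -8 + 944/sqrt(W))
(106635 + c(-4)) + 2311401 = (106635 + (-8 + 944/sqrt(-4))) + 2311401 = (106635 + (-8 + 944*(-I/2))) + 2311401 = (106635 + (-8 - 472*I)) + 2311401 = (106627 - 472*I) + 2311401 = 2418028 - 472*I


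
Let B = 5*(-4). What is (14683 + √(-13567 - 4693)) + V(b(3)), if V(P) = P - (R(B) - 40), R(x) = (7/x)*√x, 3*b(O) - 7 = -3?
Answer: 44173/3 + 2*I*√4565 + 7*I*√5/10 ≈ 14724.0 + 136.69*I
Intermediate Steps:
B = -20
b(O) = 4/3 (b(O) = 7/3 + (⅓)*(-3) = 7/3 - 1 = 4/3)
R(x) = 7/√x
V(P) = 40 + P + 7*I*√5/10 (V(P) = P - (7/√(-20) - 40) = P - (7*(-I*√5/10) - 40) = P - (-7*I*√5/10 - 40) = P - (-40 - 7*I*√5/10) = P + (40 + 7*I*√5/10) = 40 + P + 7*I*√5/10)
(14683 + √(-13567 - 4693)) + V(b(3)) = (14683 + √(-13567 - 4693)) + (40 + 4/3 + 7*I*√5/10) = (14683 + √(-18260)) + (124/3 + 7*I*√5/10) = (14683 + 2*I*√4565) + (124/3 + 7*I*√5/10) = 44173/3 + 2*I*√4565 + 7*I*√5/10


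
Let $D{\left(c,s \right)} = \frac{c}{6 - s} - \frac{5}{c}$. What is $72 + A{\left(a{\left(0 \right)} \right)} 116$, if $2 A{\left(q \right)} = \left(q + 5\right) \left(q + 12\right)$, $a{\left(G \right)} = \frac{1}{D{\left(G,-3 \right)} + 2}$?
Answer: $3552$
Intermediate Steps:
$D{\left(c,s \right)} = - \frac{5}{c} + \frac{c}{6 - s}$
$a{\left(G \right)} = \frac{1}{2 - \frac{45 - G^{2}}{9 G}}$ ($a{\left(G \right)} = \frac{1}{\frac{30 - G^{2} - -15}{G \left(-6 - 3\right)} + 2} = \frac{1}{\frac{30 - G^{2} + 15}{G \left(-9\right)} + 2} = \frac{1}{\frac{1}{G} \left(- \frac{1}{9}\right) \left(45 - G^{2}\right) + 2} = \frac{1}{- \frac{45 - G^{2}}{9 G} + 2} = \frac{1}{2 - \frac{45 - G^{2}}{9 G}}$)
$A{\left(q \right)} = \frac{\left(5 + q\right) \left(12 + q\right)}{2}$ ($A{\left(q \right)} = \frac{\left(q + 5\right) \left(q + 12\right)}{2} = \frac{\left(5 + q\right) \left(12 + q\right)}{2}$)
$72 + A{\left(a{\left(0 \right)} \right)} 116 = 72 + \left(30 + \frac{\left(9 \cdot 0 \frac{1}{-45 + 0^{2} + 18 \cdot 0}\right)^{2}}{2} + \frac{17 \cdot 9 \cdot 0 \frac{1}{-45 + 0^{2} + 18 \cdot 0}}{2}\right) 116 = 72 + \left(30 + \frac{\left(9 \cdot 0 \frac{1}{-45 + 0 + 0}\right)^{2}}{2} + \frac{17 \cdot 9 \cdot 0 \frac{1}{-45 + 0 + 0}}{2}\right) 116 = 72 + \left(30 + \frac{\left(9 \cdot 0 \frac{1}{-45}\right)^{2}}{2} + \frac{17 \cdot 9 \cdot 0 \frac{1}{-45}}{2}\right) 116 = 72 + \left(30 + \frac{\left(9 \cdot 0 \left(- \frac{1}{45}\right)\right)^{2}}{2} + \frac{17 \cdot 9 \cdot 0 \left(- \frac{1}{45}\right)}{2}\right) 116 = 72 + \left(30 + \frac{0^{2}}{2} + \frac{17}{2} \cdot 0\right) 116 = 72 + \left(30 + \frac{1}{2} \cdot 0 + 0\right) 116 = 72 + \left(30 + 0 + 0\right) 116 = 72 + 30 \cdot 116 = 72 + 3480 = 3552$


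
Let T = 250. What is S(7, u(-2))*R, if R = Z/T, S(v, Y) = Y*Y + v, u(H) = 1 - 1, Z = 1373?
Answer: 9611/250 ≈ 38.444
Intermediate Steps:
u(H) = 0
S(v, Y) = v + Y² (S(v, Y) = Y² + v = v + Y²)
R = 1373/250 ≈ 5.4920
S(7, u(-2))*R = (7 + 0²)*(1373/250) = (7 + 0)*(1373/250) = 7*(1373/250) = 9611/250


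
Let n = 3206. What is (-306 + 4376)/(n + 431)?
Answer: 4070/3637 ≈ 1.1191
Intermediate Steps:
(-306 + 4376)/(n + 431) = (-306 + 4376)/(3206 + 431) = 4070/3637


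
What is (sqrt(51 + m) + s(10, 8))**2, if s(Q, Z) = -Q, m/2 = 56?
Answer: (10 - sqrt(163))**2 ≈ 7.6571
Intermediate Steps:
m = 112 (m = 2*56 = 112)
(sqrt(51 + m) + s(10, 8))**2 = (sqrt(51 + 112) - 1*10)**2 = (sqrt(163) - 10)**2 = (-10 + sqrt(163))**2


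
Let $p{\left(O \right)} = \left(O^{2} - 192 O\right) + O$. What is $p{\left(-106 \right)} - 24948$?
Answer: $6534$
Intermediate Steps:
$p{\left(O \right)} = O^{2} - 191 O$
$p{\left(-106 \right)} - 24948 = - 106 \left(-191 - 106\right) - 24948 = \left(-106\right) \left(-297\right) - 24948 = 31482 - 24948 = 6534$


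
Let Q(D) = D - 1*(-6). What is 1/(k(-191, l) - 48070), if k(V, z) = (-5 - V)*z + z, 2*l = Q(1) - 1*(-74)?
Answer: -2/80993 ≈ -2.4693e-5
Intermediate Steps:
Q(D) = 6 + D (Q(D) = D + 6 = 6 + D)
l = 81/2 (l = ((6 + 1) - 1*(-74))/2 = (7 + 74)/2 = (½)*81 = 81/2 ≈ 40.500)
k(V, z) = z + z*(-5 - V) (k(V, z) = z*(-5 - V) + z = z + z*(-5 - V))
1/(k(-191, l) - 48070) = 1/(-1*81/2*(4 - 191) - 48070) = 1/(-1*81/2*(-187) - 48070) = 1/(15147/2 - 48070) = 1/(-80993/2) = -2/80993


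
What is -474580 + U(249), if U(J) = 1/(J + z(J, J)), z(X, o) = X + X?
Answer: -354511259/747 ≈ -4.7458e+5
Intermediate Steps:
z(X, o) = 2*X
U(J) = 1/(3*J) (U(J) = 1/(J + 2*J) = 1/(3*J))
-474580 + U(249) = -474580 + (⅓)/249 = -474580 + (⅓)*(1/249) = -474580 + 1/747 = -354511259/747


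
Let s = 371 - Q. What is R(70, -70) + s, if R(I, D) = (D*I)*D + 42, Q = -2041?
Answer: 345454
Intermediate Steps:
R(I, D) = 42 + I*D² (R(I, D) = I*D² + 42 = 42 + I*D²)
s = 2412 (s = 371 - 1*(-2041) = 371 + 2041 = 2412)
R(70, -70) + s = (42 + 70*(-70)²) + 2412 = (42 + 70*4900) + 2412 = (42 + 343000) + 2412 = 343042 + 2412 = 345454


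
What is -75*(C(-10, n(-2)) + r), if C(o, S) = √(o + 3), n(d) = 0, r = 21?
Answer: -1575 - 75*I*√7 ≈ -1575.0 - 198.43*I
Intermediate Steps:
C(o, S) = √(3 + o)
-75*(C(-10, n(-2)) + r) = -75*(√(3 - 10) + 21) = -75*(√(-7) + 21) = -75*(I*√7 + 21) = -75*(21 + I*√7) = -1575 - 75*I*√7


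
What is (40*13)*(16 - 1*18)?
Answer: -1040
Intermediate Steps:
(40*13)*(16 - 1*18) = 520*(16 - 18) = 520*(-2) = -1040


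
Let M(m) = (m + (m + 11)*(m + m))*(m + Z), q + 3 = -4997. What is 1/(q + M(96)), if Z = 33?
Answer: 1/2657560 ≈ 3.7628e-7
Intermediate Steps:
q = -5000 (q = -3 - 4997 = -5000)
M(m) = (33 + m)*(m + 2*m*(11 + m)) (M(m) = (m + (m + 11)*(m + m))*(m + 33) = (m + (11 + m)*(2*m))*(33 + m) = (m + 2*m*(11 + m))*(33 + m) = (33 + m)*(m + 2*m*(11 + m)))
1/(q + M(96)) = 1/(-5000 + 96*(759 + 2*96**2 + 89*96)) = 1/(-5000 + 96*(759 + 2*9216 + 8544)) = 1/(-5000 + 96*(759 + 18432 + 8544)) = 1/(-5000 + 96*27735) = 1/(-5000 + 2662560) = 1/2657560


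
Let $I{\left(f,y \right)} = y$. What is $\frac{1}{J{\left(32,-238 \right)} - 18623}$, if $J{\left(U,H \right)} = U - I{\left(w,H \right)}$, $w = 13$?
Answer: $- \frac{1}{18353} \approx -5.4487 \cdot 10^{-5}$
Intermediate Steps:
$J{\left(U,H \right)} = U - H$
$\frac{1}{J{\left(32,-238 \right)} - 18623} = \frac{1}{\left(32 - -238\right) - 18623} = \frac{1}{\left(32 + 238\right) - 18623} = \frac{1}{270 - 18623} = \frac{1}{-18353} = - \frac{1}{18353}$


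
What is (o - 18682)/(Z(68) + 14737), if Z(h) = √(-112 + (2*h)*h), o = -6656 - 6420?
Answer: -156005882/72390011 + 42344*√571/72390011 ≈ -2.1411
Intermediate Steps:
o = -13076
Z(h) = √(-112 + 2*h²)
(o - 18682)/(Z(68) + 14737) = (-13076 - 18682)/(√(-112 + 2*68²) + 14737) = -31758/(√(-112 + 2*4624) + 14737) = -31758/(√(-112 + 9248) + 14737) = -31758/(√9136 + 14737) = -31758/(4*√571 + 14737) = -31758/(14737 + 4*√571)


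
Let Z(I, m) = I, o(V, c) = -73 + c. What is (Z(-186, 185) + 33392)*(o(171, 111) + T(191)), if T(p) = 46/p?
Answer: 242536624/191 ≈ 1.2698e+6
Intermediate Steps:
(Z(-186, 185) + 33392)*(o(171, 111) + T(191)) = (-186 + 33392)*((-73 + 111) + 46/191) = 33206*(38 + 46*(1/191)) = 33206*(38 + 46/191) = 33206*(7304/191) = 242536624/191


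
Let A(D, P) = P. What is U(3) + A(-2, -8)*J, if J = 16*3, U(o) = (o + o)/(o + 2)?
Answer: -1914/5 ≈ -382.80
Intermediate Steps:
U(o) = 2*o/(2 + o) (U(o) = (2*o)/(2 + o) = 2*o/(2 + o))
J = 48
U(3) + A(-2, -8)*J = 2*3/(2 + 3) - 8*48 = 2*3/5 - 384 = 2*3*(⅕) - 384 = 6/5 - 384 = -1914/5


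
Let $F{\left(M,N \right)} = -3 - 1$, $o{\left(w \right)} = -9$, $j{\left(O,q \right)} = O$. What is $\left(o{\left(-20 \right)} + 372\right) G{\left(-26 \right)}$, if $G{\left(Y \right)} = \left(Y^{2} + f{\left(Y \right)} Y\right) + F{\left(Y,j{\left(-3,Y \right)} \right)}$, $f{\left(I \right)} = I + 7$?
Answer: $423258$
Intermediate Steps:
$f{\left(I \right)} = 7 + I$
$F{\left(M,N \right)} = -4$
$G{\left(Y \right)} = -4 + Y^{2} + Y \left(7 + Y\right)$ ($G{\left(Y \right)} = \left(Y^{2} + \left(7 + Y\right) Y\right) - 4 = \left(Y^{2} + Y \left(7 + Y\right)\right) - 4 = -4 + Y^{2} + Y \left(7 + Y\right)$)
$\left(o{\left(-20 \right)} + 372\right) G{\left(-26 \right)} = \left(-9 + 372\right) \left(-4 + \left(-26\right)^{2} - 26 \left(7 - 26\right)\right) = 363 \left(-4 + 676 - -494\right) = 363 \left(-4 + 676 + 494\right) = 363 \cdot 1166 = 423258$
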